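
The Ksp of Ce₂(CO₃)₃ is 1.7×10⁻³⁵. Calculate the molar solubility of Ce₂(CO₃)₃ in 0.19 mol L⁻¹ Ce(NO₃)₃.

Ce₂(CO₃)₃(s) ⇌ 2 Ce³⁺(aq) + 3 CO₃²⁻(aq)
Ce³⁺ is already present at 0.19 mol L⁻¹. If s mol/L of Ce₂(CO₃)₃ dissolves, [CO₃²⁻] = 3s while [Ce³⁺] ≈ 0.19 mol L⁻¹.
Ksp = [Ce³⁺]^2[CO₃²⁻]^3 = (0.19)^2(3s)^3
(3s)^3 = 1.7×10⁻³⁵ / (0.19)^2 = 4.7×10⁻³⁴
s = 2.6×10⁻¹² mol L⁻¹

2.6×10⁻¹² M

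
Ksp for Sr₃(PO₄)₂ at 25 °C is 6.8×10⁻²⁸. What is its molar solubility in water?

1.4×10⁻⁶ M

Sr₃(PO₄)₂(s) ⇌ 3 Sr²⁺(aq) + 2 PO₄³⁻(aq)
If s mol/L of Sr₃(PO₄)₂ dissolves, [Sr²⁺] = 3s and [PO₄³⁻] = 2s.
Ksp = [Sr²⁺]^3[PO₄³⁻]^2 = (3s)^3 · (2s)^2 = 108s^5
108s^5 = 6.8×10⁻²⁸  ⇒  s^5 = 6.3×10⁻³⁰
s = (6.3×10⁻³⁰)^(1/5) = 1.4×10⁻⁶ M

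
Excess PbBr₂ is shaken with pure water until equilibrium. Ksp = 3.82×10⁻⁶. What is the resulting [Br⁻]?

1.97×10⁻² M

PbBr₂(s) ⇌ Pb²⁺(aq) + 2 Br⁻(aq)
Call the molar solubility s, so that [Pb²⁺] = s and [Br⁻] = 2s.
Ksp = [Pb²⁺][Br⁻]^2 = s · (2s)^2 = 4s^3 = 3.82×10⁻⁶
s = 9.85×10⁻³ mol/L
[Br⁻] = 2s = 1.97×10⁻² mol/L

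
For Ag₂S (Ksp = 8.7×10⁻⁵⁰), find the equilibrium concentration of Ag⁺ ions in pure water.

Ag₂S(s) ⇌ 2 Ag⁺(aq) + S²⁻(aq)
With molar solubility s: [Ag⁺] = 2s, [S²⁻] = s.
Ksp = [Ag⁺]^2[S²⁻] = (2s)^2 · s = 4s^3 = 8.7×10⁻⁵⁰
s = 2.8×10⁻¹⁷ mol/L
[Ag⁺] = 2s = 5.6×10⁻¹⁷ mol/L

5.6×10⁻¹⁷ M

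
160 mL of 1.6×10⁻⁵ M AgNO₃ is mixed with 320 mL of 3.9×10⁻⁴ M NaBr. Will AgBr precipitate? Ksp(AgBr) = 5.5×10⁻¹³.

Yes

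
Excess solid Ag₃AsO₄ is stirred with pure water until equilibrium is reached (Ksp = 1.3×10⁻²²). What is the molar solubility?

Ag₃AsO₄(s) ⇌ 3 Ag⁺(aq) + AsO₄³⁻(aq)
Let s be the molar solubility. Then [Ag⁺] = 3s and [AsO₄³⁻] = s.
Ksp = [Ag⁺]^3[AsO₄³⁻] = (3s)^3 · s = 27s^4
27s^4 = 1.3×10⁻²²  ⇒  s^4 = 4.8×10⁻²⁴
Taking the 4th root, s = 1.5×10⁻⁶ M.

1.5×10⁻⁶ M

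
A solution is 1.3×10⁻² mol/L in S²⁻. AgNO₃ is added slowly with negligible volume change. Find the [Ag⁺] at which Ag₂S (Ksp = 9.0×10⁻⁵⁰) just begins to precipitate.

2.6×10⁻²⁴ M

Precipitation begins when Q = Ksp.
Ag₂S(s) ⇌ 2 Ag⁺(aq) + S²⁻(aq)
Ksp = [Ag⁺]^2[S²⁻] = [Ag⁺]^2(1.3×10⁻²)
[Ag⁺]^2 = 9.0×10⁻⁵⁰ / (1.3×10⁻²) = 6.9×10⁻⁴⁸
[Ag⁺] = 2.6×10⁻²⁴ mol/L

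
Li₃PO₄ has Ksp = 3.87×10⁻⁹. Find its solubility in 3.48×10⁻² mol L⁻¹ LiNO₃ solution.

Li₃PO₄(s) ⇌ 3 Li⁺(aq) + PO₄³⁻(aq)
With Li⁺ already at 3.48×10⁻² mol L⁻¹ and s small, take [Li⁺] ≈ 3.48×10⁻² mol L⁻¹ and [PO₄³⁻] = s.
Ksp = [Li⁺]^3[PO₄³⁻] = (3.48×10⁻²)^3s
s = 3.87×10⁻⁹ / (3.48×10⁻²)^3 = 9.18×10⁻⁵
s = 9.18×10⁻⁵ mol L⁻¹

9.18×10⁻⁵ M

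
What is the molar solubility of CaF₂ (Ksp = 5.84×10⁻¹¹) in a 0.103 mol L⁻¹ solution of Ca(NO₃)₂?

1.19×10⁻⁵ M

CaF₂(s) ⇌ Ca²⁺(aq) + 2 F⁻(aq)
With Ca²⁺ already at 0.103 mol L⁻¹ and s small, take [Ca²⁺] ≈ 0.103 mol L⁻¹ and [F⁻] = 2s.
Ksp = [Ca²⁺][F⁻]^2 = (0.103)(2s)^2
(2s)^2 = 5.84×10⁻¹¹ / (0.103) = 5.67×10⁻¹⁰
s = 1.19×10⁻⁵ mol L⁻¹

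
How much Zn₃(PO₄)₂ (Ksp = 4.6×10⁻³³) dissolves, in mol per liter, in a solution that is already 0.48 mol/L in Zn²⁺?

1.0×10⁻¹⁶ M

Zn₃(PO₄)₂(s) ⇌ 3 Zn²⁺(aq) + 2 PO₄³⁻(aq)
Let s be the solubility of Zn₃(PO₄)₂ here. The common ion gives [Zn²⁺] ≈ 0.48 mol/L, and [PO₄³⁻] = 2s.
Ksp = [Zn²⁺]^3[PO₄³⁻]^2 = (0.48)^3(2s)^2
(2s)^2 = 4.6×10⁻³³ / (0.48)^3 = 4.2×10⁻³²
s = 1.0×10⁻¹⁶ mol/L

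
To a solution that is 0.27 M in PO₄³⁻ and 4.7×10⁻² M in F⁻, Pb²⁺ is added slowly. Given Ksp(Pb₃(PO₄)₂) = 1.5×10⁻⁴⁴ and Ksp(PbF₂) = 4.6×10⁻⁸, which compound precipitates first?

Pb₃(PO₄)₂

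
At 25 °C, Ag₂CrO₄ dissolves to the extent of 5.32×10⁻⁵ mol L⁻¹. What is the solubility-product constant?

Ag₂CrO₄(s) ⇌ 2 Ag⁺(aq) + CrO₄²⁻(aq)
Call the molar solubility s, so that [Ag⁺] = 2s and [CrO₄²⁻] = s.
Ksp = [Ag⁺]^2[CrO₄²⁻] = (2s)^2 · s = 4s^3
Ksp = 4 × (5.32×10⁻⁵)^3 = 6.02×10⁻¹³

Ksp = 6.02×10⁻¹³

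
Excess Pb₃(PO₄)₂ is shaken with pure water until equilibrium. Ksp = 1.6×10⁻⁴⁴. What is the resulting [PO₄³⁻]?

Pb₃(PO₄)₂(s) ⇌ 3 Pb²⁺(aq) + 2 PO₄³⁻(aq)
Call the molar solubility s, so that [Pb²⁺] = 3s and [PO₄³⁻] = 2s.
Ksp = [Pb²⁺]^3[PO₄³⁻]^2 = (3s)^3 · (2s)^2 = 108s^5 = 1.6×10⁻⁴⁴
s = 6.8×10⁻¹⁰ mol L⁻¹
[PO₄³⁻] = 2s = 1.4×10⁻⁹ mol L⁻¹

1.4×10⁻⁹ M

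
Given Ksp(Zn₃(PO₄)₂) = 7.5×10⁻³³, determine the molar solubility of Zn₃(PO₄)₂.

Zn₃(PO₄)₂(s) ⇌ 3 Zn²⁺(aq) + 2 PO₄³⁻(aq)
Call the molar solubility s, so that [Zn²⁺] = 3s and [PO₄³⁻] = 2s.
Ksp = [Zn²⁺]^3[PO₄³⁻]^2 = (3s)^3 · (2s)^2 = 108s^5
108s^5 = 7.5×10⁻³³  ⇒  s^5 = 6.9×10⁻³⁵
s = (6.9×10⁻³⁵)^(1/5) = 1.5×10⁻⁷ mol/L

1.5×10⁻⁷ M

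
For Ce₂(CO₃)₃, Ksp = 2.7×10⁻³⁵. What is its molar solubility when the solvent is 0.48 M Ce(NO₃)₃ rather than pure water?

Ce₂(CO₃)₃(s) ⇌ 2 Ce³⁺(aq) + 3 CO₃²⁻(aq)
Ce³⁺ is already present at 0.48 M. If s mol/L of Ce₂(CO₃)₃ dissolves, [CO₃²⁻] = 3s while [Ce³⁺] ≈ 0.48 M.
Ksp = [Ce³⁺]^2[CO₃²⁻]^3 = (0.48)^2(3s)^3
(3s)^3 = 2.7×10⁻³⁵ / (0.48)^2 = 1.2×10⁻³⁴
s = 1.6×10⁻¹² M

1.6×10⁻¹² M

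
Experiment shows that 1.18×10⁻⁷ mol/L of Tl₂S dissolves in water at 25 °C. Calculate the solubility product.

Tl₂S(s) ⇌ 2 Tl⁺(aq) + S²⁻(aq)
With molar solubility s: [Tl⁺] = 2s, [S²⁻] = s.
Ksp = [Tl⁺]^2[S²⁻] = (2s)^2 · s = 4s^3
Ksp = 4 × (1.18×10⁻⁷)^3 = 6.57×10⁻²¹

Ksp = 6.57×10⁻²¹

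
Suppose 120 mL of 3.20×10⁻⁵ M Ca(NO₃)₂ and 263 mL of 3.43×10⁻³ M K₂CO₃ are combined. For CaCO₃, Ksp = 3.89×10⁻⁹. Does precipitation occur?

Yes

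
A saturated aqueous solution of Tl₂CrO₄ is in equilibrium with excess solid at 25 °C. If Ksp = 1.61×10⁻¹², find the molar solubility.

Tl₂CrO₄(s) ⇌ 2 Tl⁺(aq) + CrO₄²⁻(aq)
Call the molar solubility s, so that [Tl⁺] = 2s and [CrO₄²⁻] = s.
Ksp = [Tl⁺]^2[CrO₄²⁻] = (2s)^2 · s = 4s^3
4s^3 = 1.61×10⁻¹²  ⇒  s^3 = 4.03×10⁻¹³
s = (4.03×10⁻¹³)^(1/3) = 7.38×10⁻⁵ mol/L

7.38×10⁻⁵ M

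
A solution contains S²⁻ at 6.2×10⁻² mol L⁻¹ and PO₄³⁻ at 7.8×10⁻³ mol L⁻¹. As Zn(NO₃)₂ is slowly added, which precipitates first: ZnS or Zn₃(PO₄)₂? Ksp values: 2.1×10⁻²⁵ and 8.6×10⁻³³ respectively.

ZnS

A salt starts to precipitate once the ion product Q reaches its Ksp.
For ZnS: [Zn²⁺] = (Ksp/[S²⁻]) = 3.4×10⁻²⁴ mol L⁻¹
For Zn₃(PO₄)₂: [Zn²⁺] = (Ksp/[PO₄³⁻]^2)^(1/3) = 5.2×10⁻¹⁰ mol L⁻¹
The smaller threshold [Zn²⁺] is reached first, so ZnS precipitates first.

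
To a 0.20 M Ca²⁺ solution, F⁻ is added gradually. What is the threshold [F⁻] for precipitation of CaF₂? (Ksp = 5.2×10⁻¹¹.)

Precipitation begins when Q = Ksp.
CaF₂(s) ⇌ Ca²⁺(aq) + 2 F⁻(aq)
Ksp = [Ca²⁺][F⁻]^2 = [F⁻]^2(0.20)
[F⁻]^2 = 5.2×10⁻¹¹ / (0.20) = 2.6×10⁻¹⁰
[F⁻] = 1.6×10⁻⁵ M

1.6×10⁻⁵ M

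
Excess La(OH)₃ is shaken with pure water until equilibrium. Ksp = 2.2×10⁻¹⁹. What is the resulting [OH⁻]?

La(OH)₃(s) ⇌ La³⁺(aq) + 3 OH⁻(aq)
Let s be the molar solubility. Then [La³⁺] = s and [OH⁻] = 3s.
Ksp = [La³⁺][OH⁻]^3 = s · (3s)^3 = 27s^4 = 2.2×10⁻¹⁹
s = 9.5×10⁻⁶ M
[OH⁻] = 3s = 2.9×10⁻⁵ M

2.9×10⁻⁵ M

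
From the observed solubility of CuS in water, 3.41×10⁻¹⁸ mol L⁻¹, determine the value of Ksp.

Ksp = 1.16×10⁻³⁵

CuS(s) ⇌ Cu²⁺(aq) + S²⁻(aq)
Let s be the molar solubility. Then [Cu²⁺] = s and [S²⁻] = s.
Ksp = [Cu²⁺][S²⁻] = s · s = s^2
Ksp = (3.41×10⁻¹⁸)^2 = 1.16×10⁻³⁵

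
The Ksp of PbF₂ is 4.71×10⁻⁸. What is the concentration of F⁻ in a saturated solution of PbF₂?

4.55×10⁻³ M

PbF₂(s) ⇌ Pb²⁺(aq) + 2 F⁻(aq)
Call the molar solubility s, so that [Pb²⁺] = s and [F⁻] = 2s.
Ksp = [Pb²⁺][F⁻]^2 = s · (2s)^2 = 4s^3 = 4.71×10⁻⁸
s = 2.28×10⁻³ mol L⁻¹
[F⁻] = 2s = 4.55×10⁻³ mol L⁻¹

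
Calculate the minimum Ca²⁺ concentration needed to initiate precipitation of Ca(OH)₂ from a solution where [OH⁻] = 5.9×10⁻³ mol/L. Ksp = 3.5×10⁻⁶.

A salt starts to precipitate once the ion product Q reaches its Ksp.
Ca(OH)₂(s) ⇌ Ca²⁺(aq) + 2 OH⁻(aq)
Ksp = [Ca²⁺][OH⁻]^2 = [Ca²⁺](5.9×10⁻³)^2
[Ca²⁺] = 3.5×10⁻⁶ / (5.9×10⁻³)^2 = 0.10
[Ca²⁺] = 0.10 mol/L

0.10 M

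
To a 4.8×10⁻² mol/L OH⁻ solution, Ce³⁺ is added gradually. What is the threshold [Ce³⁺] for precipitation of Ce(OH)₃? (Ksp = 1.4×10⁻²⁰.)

1.3×10⁻¹⁶ M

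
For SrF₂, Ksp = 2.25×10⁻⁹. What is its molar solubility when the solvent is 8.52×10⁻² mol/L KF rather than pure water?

SrF₂(s) ⇌ Sr²⁺(aq) + 2 F⁻(aq)
The solution already contains F⁻ at 8.52×10⁻² mol/L. Let s be the molar solubility of SrF₂.
[F⁻] ≈ 8.52×10⁻² mol/L (common ion dominates); [Sr²⁺] = s.
Ksp = [Sr²⁺][F⁻]^2 = s(8.52×10⁻²)^2
s = 2.25×10⁻⁹ / (8.52×10⁻²)^2 = 3.10×10⁻⁷
s = 3.10×10⁻⁷ mol/L

3.10×10⁻⁷ M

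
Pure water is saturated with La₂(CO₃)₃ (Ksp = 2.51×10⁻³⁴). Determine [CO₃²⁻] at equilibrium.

2.24×10⁻⁷ M

La₂(CO₃)₃(s) ⇌ 2 La³⁺(aq) + 3 CO₃²⁻(aq)
With molar solubility s: [La³⁺] = 2s, [CO₃²⁻] = 3s.
Ksp = [La³⁺]^2[CO₃²⁻]^3 = (2s)^2 · (3s)^3 = 108s^5 = 2.51×10⁻³⁴
s = 7.47×10⁻⁸ mol L⁻¹
[CO₃²⁻] = 3s = 2.24×10⁻⁷ mol L⁻¹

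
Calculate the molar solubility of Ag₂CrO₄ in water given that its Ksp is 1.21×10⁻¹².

6.71×10⁻⁵ M

Ag₂CrO₄(s) ⇌ 2 Ag⁺(aq) + CrO₄²⁻(aq)
If s mol/L of Ag₂CrO₄ dissolves, [Ag⁺] = 2s and [CrO₄²⁻] = s.
Ksp = [Ag⁺]^2[CrO₄²⁻] = (2s)^2 · s = 4s^3
4s^3 = 1.21×10⁻¹²  ⇒  s^3 = 3.03×10⁻¹³
Taking the 3rd root, s = 6.71×10⁻⁵ mol L⁻¹.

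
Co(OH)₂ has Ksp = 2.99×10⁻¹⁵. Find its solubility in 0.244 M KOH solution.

5.02×10⁻¹⁴ M

Co(OH)₂(s) ⇌ Co²⁺(aq) + 2 OH⁻(aq)
The solution already contains OH⁻ at 0.244 M. Let s be the molar solubility of Co(OH)₂.
[OH⁻] ≈ 0.244 M (common ion dominates); [Co²⁺] = s.
Ksp = [Co²⁺][OH⁻]^2 = s(0.244)^2
s = 2.99×10⁻¹⁵ / (0.244)^2 = 5.02×10⁻¹⁴
s = 5.02×10⁻¹⁴ M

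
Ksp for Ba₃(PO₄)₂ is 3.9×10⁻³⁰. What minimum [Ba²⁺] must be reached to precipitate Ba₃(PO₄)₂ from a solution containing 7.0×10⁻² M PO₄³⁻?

9.3×10⁻¹⁰ M

The threshold for precipitation is Q = Ksp.
Ba₃(PO₄)₂(s) ⇌ 3 Ba²⁺(aq) + 2 PO₄³⁻(aq)
Ksp = [Ba²⁺]^3[PO₄³⁻]^2 = [Ba²⁺]^3(7.0×10⁻²)^2
[Ba²⁺]^3 = 3.9×10⁻³⁰ / (7.0×10⁻²)^2 = 8.0×10⁻²⁸
[Ba²⁺] = 9.3×10⁻¹⁰ M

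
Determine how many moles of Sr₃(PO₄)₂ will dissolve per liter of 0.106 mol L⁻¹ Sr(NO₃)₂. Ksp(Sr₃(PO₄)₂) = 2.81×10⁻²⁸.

2.43×10⁻¹³ M

Sr₃(PO₄)₂(s) ⇌ 3 Sr²⁺(aq) + 2 PO₄³⁻(aq)
Let s be the solubility of Sr₃(PO₄)₂ here. The common ion gives [Sr²⁺] ≈ 0.106 mol L⁻¹, and [PO₄³⁻] = 2s.
Ksp = [Sr²⁺]^3[PO₄³⁻]^2 = (0.106)^3(2s)^2
(2s)^2 = 2.81×10⁻²⁸ / (0.106)^3 = 2.36×10⁻²⁵
s = 2.43×10⁻¹³ mol L⁻¹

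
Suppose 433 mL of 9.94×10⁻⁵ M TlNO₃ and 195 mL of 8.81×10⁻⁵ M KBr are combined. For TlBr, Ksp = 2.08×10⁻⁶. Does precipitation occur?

No

Total volume after mixing = 433 + 195 = 628 mL.
[Tl⁺] = (9.94×10⁻⁵)(433)/628 = 6.85×10⁻⁵ M
[Br⁻] = (8.81×10⁻⁵)(195)/628 = 2.74×10⁻⁵ M
Q = [Tl⁺][Br⁻] = 1.87×10⁻⁹
Q < Ksp (1.87×10⁻⁹ vs 2.08×10⁻⁶); the solution remains unsaturated and no precipitate forms.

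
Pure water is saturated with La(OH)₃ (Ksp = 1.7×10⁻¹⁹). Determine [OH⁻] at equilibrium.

2.7×10⁻⁵ M

La(OH)₃(s) ⇌ La³⁺(aq) + 3 OH⁻(aq)
For each mole of La(OH)₃ that dissolves per liter, [La³⁺] = s and [OH⁻] = 3s; let s denote this solubility.
Ksp = [La³⁺][OH⁻]^3 = s · (3s)^3 = 27s^4 = 1.7×10⁻¹⁹
s = 8.9×10⁻⁶ mol/L
[OH⁻] = 3s = 2.7×10⁻⁵ mol/L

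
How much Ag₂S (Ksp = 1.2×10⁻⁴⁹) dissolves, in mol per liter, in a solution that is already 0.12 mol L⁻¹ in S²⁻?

Ag₂S(s) ⇌ 2 Ag⁺(aq) + S²⁻(aq)
Let s be the solubility of Ag₂S here. The common ion gives [S²⁻] ≈ 0.12 mol L⁻¹, and [Ag⁺] = 2s.
Ksp = [Ag⁺]^2[S²⁻] = (2s)^2(0.12)
(2s)^2 = 1.2×10⁻⁴⁹ / (0.12) = 1.0×10⁻⁴⁸
s = 5.0×10⁻²⁵ mol L⁻¹

5.0×10⁻²⁵ M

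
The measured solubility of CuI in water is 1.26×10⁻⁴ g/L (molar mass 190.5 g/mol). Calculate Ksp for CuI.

Ksp = 4.37×10⁻¹³

Convert to molarity: s = 1.26×10⁻⁴ / 190.5 = 6.6142×10⁻⁷ mol/L
CuI(s) ⇌ Cu⁺(aq) + I⁻(aq)
With molar solubility s: [Cu⁺] = s, [I⁻] = s.
Ksp = [Cu⁺][I⁻] = s · s = s^2
Ksp = (6.6142×10⁻⁷)^2 = 4.37×10⁻¹³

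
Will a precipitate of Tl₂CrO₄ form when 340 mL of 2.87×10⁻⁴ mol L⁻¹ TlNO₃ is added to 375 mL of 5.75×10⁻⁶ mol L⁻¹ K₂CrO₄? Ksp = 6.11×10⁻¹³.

The combined volume is 715 mL.
[Tl⁺] = (2.87×10⁻⁴)(340)/715 = 1.36×10⁻⁴ mol L⁻¹
[CrO₄²⁻] = (5.75×10⁻⁶)(375)/715 = 3.02×10⁻⁶ mol L⁻¹
Q = [Tl⁺]^2[CrO₄²⁻] = 5.62×10⁻¹⁴
Q < Ksp (5.62×10⁻¹⁴ vs 6.11×10⁻¹³); the solution remains unsaturated and no precipitate forms.

No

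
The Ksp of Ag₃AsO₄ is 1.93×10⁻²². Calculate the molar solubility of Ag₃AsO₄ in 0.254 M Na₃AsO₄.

3.04×10⁻⁸ M

Ag₃AsO₄(s) ⇌ 3 Ag⁺(aq) + AsO₄³⁻(aq)
With AsO₄³⁻ already at 0.254 M and s small, take [AsO₄³⁻] ≈ 0.254 M and [Ag⁺] = 3s.
Ksp = [Ag⁺]^3[AsO₄³⁻] = (3s)^3(0.254)
(3s)^3 = 1.93×10⁻²² / (0.254) = 7.60×10⁻²²
s = 3.04×10⁻⁸ M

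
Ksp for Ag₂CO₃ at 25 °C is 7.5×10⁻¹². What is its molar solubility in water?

1.2×10⁻⁴ M

Ag₂CO₃(s) ⇌ 2 Ag⁺(aq) + CO₃²⁻(aq)
Call the molar solubility s, so that [Ag⁺] = 2s and [CO₃²⁻] = s.
Ksp = [Ag⁺]^2[CO₃²⁻] = (2s)^2 · s = 4s^3
4s^3 = 7.5×10⁻¹²  ⇒  s^3 = 1.9×10⁻¹²
s = 1.2×10⁻⁴ M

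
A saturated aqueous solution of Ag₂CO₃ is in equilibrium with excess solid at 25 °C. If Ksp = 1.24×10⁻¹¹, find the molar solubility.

1.46×10⁻⁴ M

Ag₂CO₃(s) ⇌ 2 Ag⁺(aq) + CO₃²⁻(aq)
If s mol/L of Ag₂CO₃ dissolves, [Ag⁺] = 2s and [CO₃²⁻] = s.
Ksp = [Ag⁺]^2[CO₃²⁻] = (2s)^2 · s = 4s^3
4s^3 = 1.24×10⁻¹¹  ⇒  s^3 = 3.10×10⁻¹²
Taking the 3rd root, s = 1.46×10⁻⁴ M.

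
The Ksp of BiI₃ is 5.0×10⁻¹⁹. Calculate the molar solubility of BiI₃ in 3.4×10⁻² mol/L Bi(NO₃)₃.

BiI₃(s) ⇌ Bi³⁺(aq) + 3 I⁻(aq)
Let s be the solubility of BiI₃ here. The common ion gives [Bi³⁺] ≈ 3.4×10⁻² mol/L, and [I⁻] = 3s.
Ksp = [Bi³⁺][I⁻]^3 = (3.4×10⁻²)(3s)^3
(3s)^3 = 5.0×10⁻¹⁹ / (3.4×10⁻²) = 1.5×10⁻¹⁷
s = 8.2×10⁻⁷ mol/L

8.2×10⁻⁷ M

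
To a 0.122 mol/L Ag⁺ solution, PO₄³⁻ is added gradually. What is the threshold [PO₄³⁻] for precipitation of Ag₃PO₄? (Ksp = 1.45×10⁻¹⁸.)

7.99×10⁻¹⁶ M

The threshold for precipitation is Q = Ksp.
Ag₃PO₄(s) ⇌ 3 Ag⁺(aq) + PO₄³⁻(aq)
Ksp = [Ag⁺]^3[PO₄³⁻] = [PO₄³⁻](0.122)^3
[PO₄³⁻] = 1.45×10⁻¹⁸ / (0.122)^3 = 7.99×10⁻¹⁶
[PO₄³⁻] = 7.99×10⁻¹⁶ mol/L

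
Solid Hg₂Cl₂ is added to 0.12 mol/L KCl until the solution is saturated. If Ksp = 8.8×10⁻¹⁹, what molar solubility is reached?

Hg₂Cl₂(s) ⇌ Hg₂²⁺(aq) + 2 Cl⁻(aq)
Cl⁻ is already present at 0.12 mol/L. If s mol/L of Hg₂Cl₂ dissolves, [Hg₂²⁺] = s while [Cl⁻] ≈ 0.12 mol/L.
Ksp = [Hg₂²⁺][Cl⁻]^2 = s(0.12)^2
s = 8.8×10⁻¹⁹ / (0.12)^2 = 6.1×10⁻¹⁷
s = 6.1×10⁻¹⁷ mol/L

6.1×10⁻¹⁷ M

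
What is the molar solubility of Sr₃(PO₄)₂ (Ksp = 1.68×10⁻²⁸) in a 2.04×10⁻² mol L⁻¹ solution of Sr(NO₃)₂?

Sr₃(PO₄)₂(s) ⇌ 3 Sr²⁺(aq) + 2 PO₄³⁻(aq)
With Sr²⁺ already at 2.04×10⁻² mol L⁻¹ and s small, take [Sr²⁺] ≈ 2.04×10⁻² mol L⁻¹ and [PO₄³⁻] = 2s.
Ksp = [Sr²⁺]^3[PO₄³⁻]^2 = (2.04×10⁻²)^3(2s)^2
(2s)^2 = 1.68×10⁻²⁸ / (2.04×10⁻²)^3 = 1.98×10⁻²³
s = 2.22×10⁻¹² mol L⁻¹

2.22×10⁻¹² M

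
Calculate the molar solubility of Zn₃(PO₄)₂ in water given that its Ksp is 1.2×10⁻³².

1.6×10⁻⁷ M

Zn₃(PO₄)₂(s) ⇌ 3 Zn²⁺(aq) + 2 PO₄³⁻(aq)
For each mole of Zn₃(PO₄)₂ that dissolves per liter, [Zn²⁺] = 3s and [PO₄³⁻] = 2s; let s denote this solubility.
Ksp = [Zn²⁺]^3[PO₄³⁻]^2 = (3s)^3 · (2s)^2 = 108s^5
108s^5 = 1.2×10⁻³²  ⇒  s^5 = 1.1×10⁻³⁴
s = (1.1×10⁻³⁴)^(1/5) = 1.6×10⁻⁷ M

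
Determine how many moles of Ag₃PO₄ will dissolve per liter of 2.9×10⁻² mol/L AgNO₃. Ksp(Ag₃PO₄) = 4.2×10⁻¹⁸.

Ag₃PO₄(s) ⇌ 3 Ag⁺(aq) + PO₄³⁻(aq)
With Ag⁺ already at 2.9×10⁻² mol/L and s small, take [Ag⁺] ≈ 2.9×10⁻² mol/L and [PO₄³⁻] = s.
Ksp = [Ag⁺]^3[PO₄³⁻] = (2.9×10⁻²)^3s
s = 4.2×10⁻¹⁸ / (2.9×10⁻²)^3 = 1.7×10⁻¹³
s = 1.7×10⁻¹³ mol/L

1.7×10⁻¹³ M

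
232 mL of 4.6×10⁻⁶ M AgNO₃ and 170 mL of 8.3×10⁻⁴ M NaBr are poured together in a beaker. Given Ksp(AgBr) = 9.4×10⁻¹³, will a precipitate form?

Yes

After mixing, V = 232 mL + 170 mL = 402 mL.
[Ag⁺] = (4.6×10⁻⁶)(232)/402 = 2.7×10⁻⁶ M
[Br⁻] = (8.3×10⁻⁴)(170)/402 = 3.5×10⁻⁴ M
Q = [Ag⁺][Br⁻] = 9.3×10⁻¹⁰
Since Q (9.3×10⁻¹⁰) exceeds Ksp (9.4×10⁻¹³), AgBr will precipitate.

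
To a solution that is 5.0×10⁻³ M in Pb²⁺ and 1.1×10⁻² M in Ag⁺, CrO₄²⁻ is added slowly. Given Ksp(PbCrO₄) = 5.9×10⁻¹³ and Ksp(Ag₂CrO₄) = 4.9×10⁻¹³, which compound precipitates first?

PbCrO₄

Precipitation begins when Q = Ksp.
For PbCrO₄: [CrO₄²⁻] = (Ksp/[Pb²⁺]) = 1.2×10⁻¹⁰ M
For Ag₂CrO₄: [CrO₄²⁻] = (Ksp/[Ag⁺]^2) = 4.0×10⁻⁹ M
PbCrO₄ requires the lower [CrO₄²⁻], so it precipitates first.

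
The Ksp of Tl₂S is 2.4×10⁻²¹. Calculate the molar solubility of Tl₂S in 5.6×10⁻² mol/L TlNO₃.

7.7×10⁻¹⁹ M

Tl₂S(s) ⇌ 2 Tl⁺(aq) + S²⁻(aq)
The solution already contains Tl⁺ at 5.6×10⁻² mol/L. Let s be the molar solubility of Tl₂S.
[Tl⁺] ≈ 5.6×10⁻² mol/L (common ion dominates); [S²⁻] = s.
Ksp = [Tl⁺]^2[S²⁻] = (5.6×10⁻²)^2s
s = 2.4×10⁻²¹ / (5.6×10⁻²)^2 = 7.7×10⁻¹⁹
s = 7.7×10⁻¹⁹ mol/L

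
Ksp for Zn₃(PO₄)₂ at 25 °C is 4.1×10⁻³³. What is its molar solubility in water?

Zn₃(PO₄)₂(s) ⇌ 3 Zn²⁺(aq) + 2 PO₄³⁻(aq)
Let s be the molar solubility. Then [Zn²⁺] = 3s and [PO₄³⁻] = 2s.
Ksp = [Zn²⁺]^3[PO₄³⁻]^2 = (3s)^3 · (2s)^2 = 108s^5
108s^5 = 4.1×10⁻³³  ⇒  s^5 = 3.8×10⁻³⁵
s = (3.8×10⁻³⁵)^(1/5) = 1.3×10⁻⁷ mol L⁻¹

1.3×10⁻⁷ M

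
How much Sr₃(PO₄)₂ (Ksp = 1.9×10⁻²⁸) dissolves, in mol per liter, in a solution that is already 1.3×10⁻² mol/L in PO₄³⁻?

3.5×10⁻⁹ M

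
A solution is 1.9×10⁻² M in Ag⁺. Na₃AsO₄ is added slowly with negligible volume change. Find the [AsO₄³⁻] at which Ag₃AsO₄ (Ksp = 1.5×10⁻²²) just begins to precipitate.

2.2×10⁻¹⁷ M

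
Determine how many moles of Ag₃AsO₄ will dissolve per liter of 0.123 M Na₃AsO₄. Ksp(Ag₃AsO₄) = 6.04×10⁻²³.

Ag₃AsO₄(s) ⇌ 3 Ag⁺(aq) + AsO₄³⁻(aq)
The solution already contains AsO₄³⁻ at 0.123 M. Let s be the molar solubility of Ag₃AsO₄.
[AsO₄³⁻] ≈ 0.123 M (common ion dominates); [Ag⁺] = 3s.
Ksp = [Ag⁺]^3[AsO₄³⁻] = (3s)^3(0.123)
(3s)^3 = 6.04×10⁻²³ / (0.123) = 4.91×10⁻²²
s = 2.63×10⁻⁸ M

2.63×10⁻⁸ M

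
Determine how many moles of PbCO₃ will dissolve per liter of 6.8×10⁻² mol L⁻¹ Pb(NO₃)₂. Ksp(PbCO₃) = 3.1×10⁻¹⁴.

PbCO₃(s) ⇌ Pb²⁺(aq) + CO₃²⁻(aq)
With Pb²⁺ already at 6.8×10⁻² mol L⁻¹ and s small, take [Pb²⁺] ≈ 6.8×10⁻² mol L⁻¹ and [CO₃²⁻] = s.
Ksp = [Pb²⁺][CO₃²⁻] = (6.8×10⁻²)s
s = 3.1×10⁻¹⁴ / (6.8×10⁻²) = 4.6×10⁻¹³
s = 4.6×10⁻¹³ mol L⁻¹

4.6×10⁻¹³ M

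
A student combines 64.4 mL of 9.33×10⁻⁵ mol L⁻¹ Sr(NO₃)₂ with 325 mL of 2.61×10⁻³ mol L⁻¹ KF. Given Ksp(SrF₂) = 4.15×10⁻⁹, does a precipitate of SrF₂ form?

No

Total volume after mixing = 64.4 + 325 = 389.4 mL.
[Sr²⁺] = (9.33×10⁻⁵)(64.4)/389.4 = 1.54×10⁻⁵ mol L⁻¹
[F⁻] = (2.61×10⁻³)(325)/389.4 = 2.18×10⁻³ mol L⁻¹
Q = [Sr²⁺][F⁻]^2 = 7.32×10⁻¹¹
Q = 7.32×10⁻¹¹ < Ksp = 4.15×10⁻⁹, so the solution is unsaturated and no precipitate forms.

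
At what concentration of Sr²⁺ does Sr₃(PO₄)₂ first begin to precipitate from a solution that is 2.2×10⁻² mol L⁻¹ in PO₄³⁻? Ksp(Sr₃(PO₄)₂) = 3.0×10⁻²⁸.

8.5×10⁻⁹ M

The threshold for precipitation is Q = Ksp.
Sr₃(PO₄)₂(s) ⇌ 3 Sr²⁺(aq) + 2 PO₄³⁻(aq)
Ksp = [Sr²⁺]^3[PO₄³⁻]^2 = [Sr²⁺]^3(2.2×10⁻²)^2
[Sr²⁺]^3 = 3.0×10⁻²⁸ / (2.2×10⁻²)^2 = 6.2×10⁻²⁵
[Sr²⁺] = 8.5×10⁻⁹ mol L⁻¹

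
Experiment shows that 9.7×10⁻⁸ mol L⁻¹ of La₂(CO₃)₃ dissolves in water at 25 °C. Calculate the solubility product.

Ksp = 9.3×10⁻³⁴

La₂(CO₃)₃(s) ⇌ 2 La³⁺(aq) + 3 CO₃²⁻(aq)
Let s be the molar solubility. Then [La³⁺] = 2s and [CO₃²⁻] = 3s.
Ksp = [La³⁺]^2[CO₃²⁻]^3 = (2s)^2 · (3s)^3 = 108s^5
Ksp = 108 × (9.7×10⁻⁸)^5 = 9.3×10⁻³⁴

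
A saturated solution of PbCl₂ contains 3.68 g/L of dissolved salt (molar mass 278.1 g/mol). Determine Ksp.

Ksp = 9.27×10⁻⁶

s = (3.68 g L⁻¹)/(278.1 g mol⁻¹) = 1.3233×10⁻² M
PbCl₂(s) ⇌ Pb²⁺(aq) + 2 Cl⁻(aq)
With molar solubility s: [Pb²⁺] = s, [Cl⁻] = 2s.
Ksp = [Pb²⁺][Cl⁻]^2 = s · (2s)^2 = 4s^3
Ksp = 4 × (1.3233×10⁻²)^3 = 9.27×10⁻⁶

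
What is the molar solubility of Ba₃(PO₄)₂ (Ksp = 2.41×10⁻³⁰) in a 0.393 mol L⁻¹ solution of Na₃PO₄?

Ba₃(PO₄)₂(s) ⇌ 3 Ba²⁺(aq) + 2 PO₄³⁻(aq)
PO₄³⁻ is already present at 0.393 mol L⁻¹. If s mol/L of Ba₃(PO₄)₂ dissolves, [Ba²⁺] = 3s while [PO₄³⁻] ≈ 0.393 mol L⁻¹.
Ksp = [Ba²⁺]^3[PO₄³⁻]^2 = (3s)^3(0.393)^2
(3s)^3 = 2.41×10⁻³⁰ / (0.393)^2 = 1.56×10⁻²⁹
s = 8.33×10⁻¹¹ mol L⁻¹

8.33×10⁻¹¹ M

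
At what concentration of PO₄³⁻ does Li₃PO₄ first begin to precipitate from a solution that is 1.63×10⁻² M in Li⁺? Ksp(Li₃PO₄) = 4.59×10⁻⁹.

1.06×10⁻³ M

Each salt precipitates once Q = Ksp for that salt.
Li₃PO₄(s) ⇌ 3 Li⁺(aq) + PO₄³⁻(aq)
Ksp = [Li⁺]^3[PO₄³⁻] = [PO₄³⁻](1.63×10⁻²)^3
[PO₄³⁻] = 4.59×10⁻⁹ / (1.63×10⁻²)^3 = 1.06×10⁻³
[PO₄³⁻] = 1.06×10⁻³ M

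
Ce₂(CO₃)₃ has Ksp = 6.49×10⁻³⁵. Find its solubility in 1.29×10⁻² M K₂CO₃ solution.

2.75×10⁻¹⁵ M

Ce₂(CO₃)₃(s) ⇌ 2 Ce³⁺(aq) + 3 CO₃²⁻(aq)
Let s be the solubility of Ce₂(CO₃)₃ here. The common ion gives [CO₃²⁻] ≈ 1.29×10⁻² M, and [Ce³⁺] = 2s.
Ksp = [Ce³⁺]^2[CO₃²⁻]^3 = (2s)^2(1.29×10⁻²)^3
(2s)^2 = 6.49×10⁻³⁵ / (1.29×10⁻²)^3 = 3.02×10⁻²⁹
s = 2.75×10⁻¹⁵ M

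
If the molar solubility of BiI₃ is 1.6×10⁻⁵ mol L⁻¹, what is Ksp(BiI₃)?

Ksp = 1.8×10⁻¹⁸

BiI₃(s) ⇌ Bi³⁺(aq) + 3 I⁻(aq)
Call the molar solubility s, so that [Bi³⁺] = s and [I⁻] = 3s.
Ksp = [Bi³⁺][I⁻]^3 = s · (3s)^3 = 27s^4
Ksp = 27 × (1.6×10⁻⁵)^4 = 1.8×10⁻¹⁸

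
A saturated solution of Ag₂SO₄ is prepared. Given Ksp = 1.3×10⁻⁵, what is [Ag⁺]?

Ag₂SO₄(s) ⇌ 2 Ag⁺(aq) + SO₄²⁻(aq)
For each mole of Ag₂SO₄ that dissolves per liter, [Ag⁺] = 2s and [SO₄²⁻] = s; let s denote this solubility.
Ksp = [Ag⁺]^2[SO₄²⁻] = (2s)^2 · s = 4s^3 = 1.3×10⁻⁵
s = 1.5×10⁻² mol/L
[Ag⁺] = 2s = 3.0×10⁻² mol/L

3.0×10⁻² M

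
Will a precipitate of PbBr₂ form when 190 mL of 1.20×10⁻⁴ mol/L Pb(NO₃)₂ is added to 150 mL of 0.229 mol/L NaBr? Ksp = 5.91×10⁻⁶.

The combined volume is 340 mL.
[Pb²⁺] = (1.20×10⁻⁴)(190)/340 = 6.71×10⁻⁵ mol/L
[Br⁻] = (0.229)(150)/340 = 0.101 mol/L
Q = [Pb²⁺][Br⁻]^2 = 6.84×10⁻⁷
Q = 6.84×10⁻⁷ < Ksp = 5.91×10⁻⁶, so the solution is unsaturated and no precipitate forms.

No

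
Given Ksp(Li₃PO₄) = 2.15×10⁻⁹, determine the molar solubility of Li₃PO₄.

2.99×10⁻³ M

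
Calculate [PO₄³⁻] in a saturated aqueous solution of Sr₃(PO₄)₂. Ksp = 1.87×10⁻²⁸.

Sr₃(PO₄)₂(s) ⇌ 3 Sr²⁺(aq) + 2 PO₄³⁻(aq)
For each mole of Sr₃(PO₄)₂ that dissolves per liter, [Sr²⁺] = 3s and [PO₄³⁻] = 2s; let s denote this solubility.
Ksp = [Sr²⁺]^3[PO₄³⁻]^2 = (3s)^3 · (2s)^2 = 108s^5 = 1.87×10⁻²⁸
s = 1.12×10⁻⁶ mol/L
[PO₄³⁻] = 2s = 2.23×10⁻⁶ mol/L

2.23×10⁻⁶ M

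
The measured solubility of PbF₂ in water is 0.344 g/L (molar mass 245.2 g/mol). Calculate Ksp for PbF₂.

s = (0.344 g L⁻¹)/(245.2 g mol⁻¹) = 1.4029×10⁻³ M
PbF₂(s) ⇌ Pb²⁺(aq) + 2 F⁻(aq)
For each mole of PbF₂ that dissolves per liter, [Pb²⁺] = s and [F⁻] = 2s; let s denote this solubility.
Ksp = [Pb²⁺][F⁻]^2 = s · (2s)^2 = 4s^3
Ksp = 4 × (1.4029×10⁻³)^3 = 1.10×10⁻⁸

Ksp = 1.10×10⁻⁸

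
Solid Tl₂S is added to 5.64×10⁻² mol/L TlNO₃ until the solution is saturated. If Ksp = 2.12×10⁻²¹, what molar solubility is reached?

6.66×10⁻¹⁹ M

Tl₂S(s) ⇌ 2 Tl⁺(aq) + S²⁻(aq)
Let s be the solubility of Tl₂S here. The common ion gives [Tl⁺] ≈ 5.64×10⁻² mol/L, and [S²⁻] = s.
Ksp = [Tl⁺]^2[S²⁻] = (5.64×10⁻²)^2s
s = 2.12×10⁻²¹ / (5.64×10⁻²)^2 = 6.66×10⁻¹⁹
s = 6.66×10⁻¹⁹ mol/L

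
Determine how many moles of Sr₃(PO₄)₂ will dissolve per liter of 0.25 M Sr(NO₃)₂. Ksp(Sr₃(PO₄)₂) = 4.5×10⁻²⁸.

Sr₃(PO₄)₂(s) ⇌ 3 Sr²⁺(aq) + 2 PO₄³⁻(aq)
The solution already contains Sr²⁺ at 0.25 M. Let s be the molar solubility of Sr₃(PO₄)₂.
[Sr²⁺] ≈ 0.25 M (common ion dominates); [PO₄³⁻] = 2s.
Ksp = [Sr²⁺]^3[PO₄³⁻]^2 = (0.25)^3(2s)^2
(2s)^2 = 4.5×10⁻²⁸ / (0.25)^3 = 2.9×10⁻²⁶
s = 8.5×10⁻¹⁴ M

8.5×10⁻¹⁴ M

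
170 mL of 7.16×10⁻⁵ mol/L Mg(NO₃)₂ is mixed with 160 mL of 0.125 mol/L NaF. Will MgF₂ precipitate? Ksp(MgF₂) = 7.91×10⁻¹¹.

Total volume after mixing = 170 + 160 = 330 mL.
[Mg²⁺] = (7.16×10⁻⁵)(170)/330 = 3.69×10⁻⁵ mol/L
[F⁻] = (0.125)(160)/330 = 6.06×10⁻² mol/L
Q = [Mg²⁺][F⁻]^2 = 1.35×10⁻⁷
Because Q > Ksp (1.35×10⁻⁷ vs 7.91×10⁻¹¹), a precipitate of MgF₂ forms.

Yes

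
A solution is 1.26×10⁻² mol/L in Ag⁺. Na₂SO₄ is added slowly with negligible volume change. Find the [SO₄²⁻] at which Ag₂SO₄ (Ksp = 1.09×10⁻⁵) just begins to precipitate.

Each salt precipitates once Q = Ksp for that salt.
Ag₂SO₄(s) ⇌ 2 Ag⁺(aq) + SO₄²⁻(aq)
Ksp = [Ag⁺]^2[SO₄²⁻] = [SO₄²⁻](1.26×10⁻²)^2
[SO₄²⁻] = 1.09×10⁻⁵ / (1.26×10⁻²)^2 = 6.87×10⁻²
[SO₄²⁻] = 6.87×10⁻² mol/L

6.87×10⁻² M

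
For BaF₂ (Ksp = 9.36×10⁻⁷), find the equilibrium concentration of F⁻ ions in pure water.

BaF₂(s) ⇌ Ba²⁺(aq) + 2 F⁻(aq)
With molar solubility s: [Ba²⁺] = s, [F⁻] = 2s.
Ksp = [Ba²⁺][F⁻]^2 = s · (2s)^2 = 4s^3 = 9.36×10⁻⁷
s = 6.16×10⁻³ mol/L
[F⁻] = 2s = 1.23×10⁻² mol/L

1.23×10⁻² M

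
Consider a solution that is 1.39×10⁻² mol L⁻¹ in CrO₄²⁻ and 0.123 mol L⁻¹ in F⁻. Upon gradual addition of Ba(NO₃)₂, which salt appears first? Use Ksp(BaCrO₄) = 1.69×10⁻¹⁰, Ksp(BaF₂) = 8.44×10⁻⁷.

BaCrO₄

A salt starts to precipitate once the ion product Q reaches its Ksp.
For BaCrO₄: [Ba²⁺] = (Ksp/[CrO₄²⁻]) = 1.22×10⁻⁸ mol L⁻¹
For BaF₂: [Ba²⁺] = (Ksp/[F⁻]^2) = 5.58×10⁻⁵ mol L⁻¹
BaCrO₄ requires the lower [Ba²⁺], so it precipitates first.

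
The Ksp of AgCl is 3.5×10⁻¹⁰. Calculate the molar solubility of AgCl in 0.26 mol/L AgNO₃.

AgCl(s) ⇌ Ag⁺(aq) + Cl⁻(aq)
With Ag⁺ already at 0.26 mol/L and s small, take [Ag⁺] ≈ 0.26 mol/L and [Cl⁻] = s.
Ksp = [Ag⁺][Cl⁻] = (0.26)s
s = 3.5×10⁻¹⁰ / (0.26) = 1.3×10⁻⁹
s = 1.3×10⁻⁹ mol/L

1.3×10⁻⁹ M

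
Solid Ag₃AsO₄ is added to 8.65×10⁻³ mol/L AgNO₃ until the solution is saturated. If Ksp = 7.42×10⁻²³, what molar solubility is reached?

1.15×10⁻¹⁶ M

Ag₃AsO₄(s) ⇌ 3 Ag⁺(aq) + AsO₄³⁻(aq)
With Ag⁺ already at 8.65×10⁻³ mol/L and s small, take [Ag⁺] ≈ 8.65×10⁻³ mol/L and [AsO₄³⁻] = s.
Ksp = [Ag⁺]^3[AsO₄³⁻] = (8.65×10⁻³)^3s
s = 7.42×10⁻²³ / (8.65×10⁻³)^3 = 1.15×10⁻¹⁶
s = 1.15×10⁻¹⁶ mol/L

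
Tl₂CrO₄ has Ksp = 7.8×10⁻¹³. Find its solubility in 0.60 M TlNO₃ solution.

2.2×10⁻¹² M

Tl₂CrO₄(s) ⇌ 2 Tl⁺(aq) + CrO₄²⁻(aq)
Tl⁺ is already present at 0.60 M. If s mol/L of Tl₂CrO₄ dissolves, [CrO₄²⁻] = s while [Tl⁺] ≈ 0.60 M.
Ksp = [Tl⁺]^2[CrO₄²⁻] = (0.60)^2s
s = 7.8×10⁻¹³ / (0.60)^2 = 2.2×10⁻¹²
s = 2.2×10⁻¹² M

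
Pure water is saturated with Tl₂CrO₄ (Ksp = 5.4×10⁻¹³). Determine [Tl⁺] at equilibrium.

1.0×10⁻⁴ M

Tl₂CrO₄(s) ⇌ 2 Tl⁺(aq) + CrO₄²⁻(aq)
Call the molar solubility s, so that [Tl⁺] = 2s and [CrO₄²⁻] = s.
Ksp = [Tl⁺]^2[CrO₄²⁻] = (2s)^2 · s = 4s^3 = 5.4×10⁻¹³
s = 5.1×10⁻⁵ mol L⁻¹
[Tl⁺] = 2s = 1.0×10⁻⁴ mol L⁻¹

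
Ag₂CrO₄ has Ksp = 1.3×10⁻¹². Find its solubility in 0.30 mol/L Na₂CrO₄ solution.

1.0×10⁻⁶ M

Ag₂CrO₄(s) ⇌ 2 Ag⁺(aq) + CrO₄²⁻(aq)
The solution already contains CrO₄²⁻ at 0.30 mol/L. Let s be the molar solubility of Ag₂CrO₄.
[CrO₄²⁻] ≈ 0.30 mol/L (common ion dominates); [Ag⁺] = 2s.
Ksp = [Ag⁺]^2[CrO₄²⁻] = (2s)^2(0.30)
(2s)^2 = 1.3×10⁻¹² / (0.30) = 4.3×10⁻¹²
s = 1.0×10⁻⁶ mol/L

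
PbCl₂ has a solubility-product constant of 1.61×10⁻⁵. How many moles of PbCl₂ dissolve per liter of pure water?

1.59×10⁻² M

PbCl₂(s) ⇌ Pb²⁺(aq) + 2 Cl⁻(aq)
For each mole of PbCl₂ that dissolves per liter, [Pb²⁺] = s and [Cl⁻] = 2s; let s denote this solubility.
Ksp = [Pb²⁺][Cl⁻]^2 = s · (2s)^2 = 4s^3
4s^3 = 1.61×10⁻⁵  ⇒  s^3 = 4.03×10⁻⁶
s = (4.03×10⁻⁶)^(1/3) = 1.59×10⁻² mol/L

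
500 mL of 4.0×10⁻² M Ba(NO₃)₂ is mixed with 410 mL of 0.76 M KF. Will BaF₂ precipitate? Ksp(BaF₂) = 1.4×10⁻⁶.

The combined volume is 910 mL.
[Ba²⁺] = (4.0×10⁻²)(500)/910 = 2.2×10⁻² M
[F⁻] = (0.76)(410)/910 = 0.34 M
Q = [Ba²⁺][F⁻]^2 = 2.6×10⁻³
Since Q (2.6×10⁻³) exceeds Ksp (1.4×10⁻⁶), BaF₂ will precipitate.

Yes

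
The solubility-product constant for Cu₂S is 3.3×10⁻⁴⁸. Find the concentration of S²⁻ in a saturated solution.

Cu₂S(s) ⇌ 2 Cu⁺(aq) + S²⁻(aq)
If s mol/L of Cu₂S dissolves, [Cu⁺] = 2s and [S²⁻] = s.
Ksp = [Cu⁺]^2[S²⁻] = (2s)^2 · s = 4s^3 = 3.3×10⁻⁴⁸
s = 9.4×10⁻¹⁷ mol L⁻¹
[S²⁻] = s = 9.4×10⁻¹⁷ mol L⁻¹

9.4×10⁻¹⁷ M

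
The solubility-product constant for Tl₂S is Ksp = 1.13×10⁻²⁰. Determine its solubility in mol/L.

Tl₂S(s) ⇌ 2 Tl⁺(aq) + S²⁻(aq)
If s mol/L of Tl₂S dissolves, [Tl⁺] = 2s and [S²⁻] = s.
Ksp = [Tl⁺]^2[S²⁻] = (2s)^2 · s = 4s^3
4s^3 = 1.13×10⁻²⁰  ⇒  s^3 = 2.83×10⁻²¹
s = 1.41×10⁻⁷ M

1.41×10⁻⁷ M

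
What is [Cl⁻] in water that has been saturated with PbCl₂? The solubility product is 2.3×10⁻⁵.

PbCl₂(s) ⇌ Pb²⁺(aq) + 2 Cl⁻(aq)
Let s be the molar solubility. Then [Pb²⁺] = s and [Cl⁻] = 2s.
Ksp = [Pb²⁺][Cl⁻]^2 = s · (2s)^2 = 4s^3 = 2.3×10⁻⁵
s = 1.8×10⁻² mol L⁻¹
[Cl⁻] = 2s = 3.6×10⁻² mol L⁻¹

3.6×10⁻² M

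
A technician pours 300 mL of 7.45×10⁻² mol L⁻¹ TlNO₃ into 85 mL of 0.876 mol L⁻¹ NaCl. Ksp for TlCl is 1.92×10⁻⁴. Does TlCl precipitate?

Yes

The combined volume is 385 mL.
[Tl⁺] = (7.45×10⁻²)(300)/385 = 5.81×10⁻² mol L⁻¹
[Cl⁻] = (0.876)(85)/385 = 0.193 mol L⁻¹
Q = [Tl⁺][Cl⁻] = 1.12×10⁻²
Because Q > Ksp (1.12×10⁻² vs 1.92×10⁻⁴), a precipitate of TlCl forms.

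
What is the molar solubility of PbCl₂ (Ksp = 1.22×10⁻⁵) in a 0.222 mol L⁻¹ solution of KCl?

PbCl₂(s) ⇌ Pb²⁺(aq) + 2 Cl⁻(aq)
Cl⁻ is already present at 0.222 mol L⁻¹. If s mol/L of PbCl₂ dissolves, [Pb²⁺] = s while [Cl⁻] ≈ 0.222 mol L⁻¹.
Ksp = [Pb²⁺][Cl⁻]^2 = s(0.222)^2
s = 1.22×10⁻⁵ / (0.222)^2 = 2.48×10⁻⁴
s = 2.48×10⁻⁴ mol L⁻¹

2.48×10⁻⁴ M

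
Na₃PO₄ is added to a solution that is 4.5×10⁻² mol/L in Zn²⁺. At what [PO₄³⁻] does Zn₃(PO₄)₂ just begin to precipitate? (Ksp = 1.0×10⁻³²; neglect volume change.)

1.0×10⁻¹⁴ M

A salt starts to precipitate once the ion product Q reaches its Ksp.
Zn₃(PO₄)₂(s) ⇌ 3 Zn²⁺(aq) + 2 PO₄³⁻(aq)
Ksp = [Zn²⁺]^3[PO₄³⁻]^2 = [PO₄³⁻]^2(4.5×10⁻²)^3
[PO₄³⁻]^2 = 1.0×10⁻³² / (4.5×10⁻²)^3 = 1.1×10⁻²⁸
[PO₄³⁻] = 1.0×10⁻¹⁴ mol/L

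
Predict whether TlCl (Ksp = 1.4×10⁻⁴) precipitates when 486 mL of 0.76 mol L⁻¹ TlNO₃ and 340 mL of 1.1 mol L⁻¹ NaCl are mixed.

Total volume after mixing = 486 + 340 = 826 mL.
[Tl⁺] = (0.76)(486)/826 = 0.45 mol L⁻¹
[Cl⁻] = (1.1)(340)/826 = 0.45 mol L⁻¹
Q = [Tl⁺][Cl⁻] = 0.20
Q = 0.20 > Ksp = 1.4×10⁻⁴, so the solution is supersaturated and TlCl precipitates.

Yes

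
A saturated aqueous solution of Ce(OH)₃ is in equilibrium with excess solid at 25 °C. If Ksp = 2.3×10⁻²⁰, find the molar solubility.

Ce(OH)₃(s) ⇌ Ce³⁺(aq) + 3 OH⁻(aq)
Call the molar solubility s, so that [Ce³⁺] = s and [OH⁻] = 3s.
Ksp = [Ce³⁺][OH⁻]^3 = s · (3s)^3 = 27s^4
27s^4 = 2.3×10⁻²⁰  ⇒  s^4 = 8.5×10⁻²²
s = 5.4×10⁻⁶ mol/L

5.4×10⁻⁶ M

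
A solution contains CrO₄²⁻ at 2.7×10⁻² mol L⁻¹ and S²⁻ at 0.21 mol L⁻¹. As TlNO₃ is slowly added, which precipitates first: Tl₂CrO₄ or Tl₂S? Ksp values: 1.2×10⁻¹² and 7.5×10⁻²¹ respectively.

Tl₂S

Precipitation begins when Q = Ksp.
For Tl₂CrO₄: [Tl⁺] = (Ksp/[CrO₄²⁻])^(1/2) = 6.7×10⁻⁶ mol L⁻¹
For Tl₂S: [Tl⁺] = (Ksp/[S²⁻])^(1/2) = 1.9×10⁻¹⁰ mol L⁻¹
Tl₂S requires the lower [Tl⁺], so it precipitates first.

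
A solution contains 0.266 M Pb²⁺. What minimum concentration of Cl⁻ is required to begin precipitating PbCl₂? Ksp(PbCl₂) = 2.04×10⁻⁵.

Precipitation begins when Q = Ksp.
PbCl₂(s) ⇌ Pb²⁺(aq) + 2 Cl⁻(aq)
Ksp = [Pb²⁺][Cl⁻]^2 = [Cl⁻]^2(0.266)
[Cl⁻]^2 = 2.04×10⁻⁵ / (0.266) = 7.67×10⁻⁵
[Cl⁻] = 8.76×10⁻³ M

8.76×10⁻³ M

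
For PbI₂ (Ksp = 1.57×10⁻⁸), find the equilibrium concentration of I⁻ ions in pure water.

3.15×10⁻³ M

PbI₂(s) ⇌ Pb²⁺(aq) + 2 I⁻(aq)
Call the molar solubility s, so that [Pb²⁺] = s and [I⁻] = 2s.
Ksp = [Pb²⁺][I⁻]^2 = s · (2s)^2 = 4s^3 = 1.57×10⁻⁸
s = 1.58×10⁻³ M
[I⁻] = 2s = 3.15×10⁻³ M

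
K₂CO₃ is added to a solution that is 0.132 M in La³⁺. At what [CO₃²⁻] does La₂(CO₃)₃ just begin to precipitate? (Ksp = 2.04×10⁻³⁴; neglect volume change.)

A salt starts to precipitate once the ion product Q reaches its Ksp.
La₂(CO₃)₃(s) ⇌ 2 La³⁺(aq) + 3 CO₃²⁻(aq)
Ksp = [La³⁺]^2[CO₃²⁻]^3 = [CO₃²⁻]^3(0.132)^2
[CO₃²⁻]^3 = 2.04×10⁻³⁴ / (0.132)^2 = 1.17×10⁻³²
[CO₃²⁻] = 2.27×10⁻¹¹ M

2.27×10⁻¹¹ M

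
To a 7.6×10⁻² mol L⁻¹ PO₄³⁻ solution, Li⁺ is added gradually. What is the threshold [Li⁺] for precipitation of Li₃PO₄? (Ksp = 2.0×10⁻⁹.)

A salt starts to precipitate once the ion product Q reaches its Ksp.
Li₃PO₄(s) ⇌ 3 Li⁺(aq) + PO₄³⁻(aq)
Ksp = [Li⁺]^3[PO₄³⁻] = [Li⁺]^3(7.6×10⁻²)
[Li⁺]^3 = 2.0×10⁻⁹ / (7.6×10⁻²) = 2.6×10⁻⁸
[Li⁺] = 3.0×10⁻³ mol L⁻¹

3.0×10⁻³ M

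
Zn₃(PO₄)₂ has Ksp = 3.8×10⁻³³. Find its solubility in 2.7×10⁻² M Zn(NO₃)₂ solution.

6.9×10⁻¹⁵ M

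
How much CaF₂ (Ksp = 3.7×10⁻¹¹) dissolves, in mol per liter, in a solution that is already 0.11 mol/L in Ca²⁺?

9.2×10⁻⁶ M

CaF₂(s) ⇌ Ca²⁺(aq) + 2 F⁻(aq)
Let s be the solubility of CaF₂ here. The common ion gives [Ca²⁺] ≈ 0.11 mol/L, and [F⁻] = 2s.
Ksp = [Ca²⁺][F⁻]^2 = (0.11)(2s)^2
(2s)^2 = 3.7×10⁻¹¹ / (0.11) = 3.4×10⁻¹⁰
s = 9.2×10⁻⁶ mol/L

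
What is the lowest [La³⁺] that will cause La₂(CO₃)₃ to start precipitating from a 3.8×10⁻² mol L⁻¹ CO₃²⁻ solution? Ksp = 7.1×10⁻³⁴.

3.6×10⁻¹⁵ M

Precipitation begins when Q = Ksp.
La₂(CO₃)₃(s) ⇌ 2 La³⁺(aq) + 3 CO₃²⁻(aq)
Ksp = [La³⁺]^2[CO₃²⁻]^3 = [La³⁺]^2(3.8×10⁻²)^3
[La³⁺]^2 = 7.1×10⁻³⁴ / (3.8×10⁻²)^3 = 1.3×10⁻²⁹
[La³⁺] = 3.6×10⁻¹⁵ mol L⁻¹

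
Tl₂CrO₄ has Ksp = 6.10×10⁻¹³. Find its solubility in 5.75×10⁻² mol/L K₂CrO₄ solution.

1.63×10⁻⁶ M

Tl₂CrO₄(s) ⇌ 2 Tl⁺(aq) + CrO₄²⁻(aq)
With CrO₄²⁻ already at 5.75×10⁻² mol/L and s small, take [CrO₄²⁻] ≈ 5.75×10⁻² mol/L and [Tl⁺] = 2s.
Ksp = [Tl⁺]^2[CrO₄²⁻] = (2s)^2(5.75×10⁻²)
(2s)^2 = 6.10×10⁻¹³ / (5.75×10⁻²) = 1.06×10⁻¹¹
s = 1.63×10⁻⁶ mol/L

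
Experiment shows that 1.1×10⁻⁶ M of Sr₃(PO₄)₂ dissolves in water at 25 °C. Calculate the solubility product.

Ksp = 1.7×10⁻²⁸

Sr₃(PO₄)₂(s) ⇌ 3 Sr²⁺(aq) + 2 PO₄³⁻(aq)
Let s be the molar solubility. Then [Sr²⁺] = 3s and [PO₄³⁻] = 2s.
Ksp = [Sr²⁺]^3[PO₄³⁻]^2 = (3s)^3 · (2s)^2 = 108s^5
Ksp = 108 × (1.1×10⁻⁶)^5 = 1.7×10⁻²⁸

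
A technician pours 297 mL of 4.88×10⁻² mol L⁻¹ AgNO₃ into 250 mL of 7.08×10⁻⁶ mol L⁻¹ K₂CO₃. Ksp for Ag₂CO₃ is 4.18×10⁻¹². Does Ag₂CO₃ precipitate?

Yes

After mixing, V = 297 mL + 250 mL = 547 mL.
[Ag⁺] = (4.88×10⁻²)(297)/547 = 2.65×10⁻² mol L⁻¹
[CO₃²⁻] = (7.08×10⁻⁶)(250)/547 = 3.24×10⁻⁶ mol L⁻¹
Q = [Ag⁺]^2[CO₃²⁻] = 2.27×10⁻⁹
Because Q > Ksp (2.27×10⁻⁹ vs 4.18×10⁻¹²), a precipitate of Ag₂CO₃ forms.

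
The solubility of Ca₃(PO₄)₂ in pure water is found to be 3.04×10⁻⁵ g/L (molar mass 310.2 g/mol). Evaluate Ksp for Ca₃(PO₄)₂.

s = (3.04×10⁻⁵ g L⁻¹)/(310.2 g mol⁻¹) = 9.8001×10⁻⁸ M
Ca₃(PO₄)₂(s) ⇌ 3 Ca²⁺(aq) + 2 PO₄³⁻(aq)
Call the molar solubility s, so that [Ca²⁺] = 3s and [PO₄³⁻] = 2s.
Ksp = [Ca²⁺]^3[PO₄³⁻]^2 = (3s)^3 · (2s)^2 = 108s^5
Ksp = 108 × (9.8001×10⁻⁸)^5 = 9.76×10⁻³⁴

Ksp = 9.76×10⁻³⁴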